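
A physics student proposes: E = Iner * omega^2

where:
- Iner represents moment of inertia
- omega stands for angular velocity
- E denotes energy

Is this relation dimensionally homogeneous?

Yes

Iner (moment of inertia) has dimensions [L^2 M].
omega (angular velocity) has dimensions [T^-1].
E (energy) has dimensions [L^2 M T^-2].

Left side: [L^2 M T^-2]
Right side: [L^2 M T^-2]

Both sides have the same dimensions, so the equation is dimensionally consistent.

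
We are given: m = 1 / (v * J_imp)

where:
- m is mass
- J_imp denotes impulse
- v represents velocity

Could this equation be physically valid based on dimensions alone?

No

m (mass) has dimensions [M].
J_imp (impulse) has dimensions [L M T^-1].
v (velocity) has dimensions [L T^-1].

Left side: [M]
Right side: [L^-2 M^-1 T^2]

The two sides have different dimensions, so the equation is NOT dimensionally consistent.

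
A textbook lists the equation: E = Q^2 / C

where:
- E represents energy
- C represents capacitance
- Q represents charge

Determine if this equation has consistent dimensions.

Yes

E (energy) has dimensions [L^2 M T^-2].
C (capacitance) has dimensions [I^2 L^-2 M^-1 T^4].
Q (charge) has dimensions [I T].

Left side: [L^2 M T^-2]
Right side: [L^2 M T^-2]

Both sides have the same dimensions, so the equation is dimensionally consistent.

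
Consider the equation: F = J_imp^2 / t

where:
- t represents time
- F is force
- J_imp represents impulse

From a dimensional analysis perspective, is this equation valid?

No

t (time) has dimensions [T].
F (force) has dimensions [L M T^-2].
J_imp (impulse) has dimensions [L M T^-1].

Left side: [L M T^-2]
Right side: [L^2 M^2 T^-3]

The two sides have different dimensions, so the equation is NOT dimensionally consistent.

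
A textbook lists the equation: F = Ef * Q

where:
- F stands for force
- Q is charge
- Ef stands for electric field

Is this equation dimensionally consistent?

Yes

F (force) has dimensions [L M T^-2].
Q (charge) has dimensions [I T].
Ef (electric field) has dimensions [I^-1 L M T^-3].

Left side: [L M T^-2]
Right side: [L M T^-2]

Both sides have the same dimensions, so the equation is dimensionally consistent.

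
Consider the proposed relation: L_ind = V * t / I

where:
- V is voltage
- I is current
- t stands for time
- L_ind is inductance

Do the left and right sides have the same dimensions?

Yes

V (voltage) has dimensions [I^-1 L^2 M T^-3].
I (current) has dimensions [I].
t (time) has dimensions [T].
L_ind (inductance) has dimensions [I^-2 L^2 M T^-2].

Left side: [I^-2 L^2 M T^-2]
Right side: [I^-2 L^2 M T^-2]

Both sides have the same dimensions, so the equation is dimensionally consistent.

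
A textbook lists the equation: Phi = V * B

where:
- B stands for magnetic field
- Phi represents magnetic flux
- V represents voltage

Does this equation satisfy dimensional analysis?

No

B (magnetic field) has dimensions [I^-1 M T^-2].
Phi (magnetic flux) has dimensions [I^-1 L^2 M T^-2].
V (voltage) has dimensions [I^-1 L^2 M T^-3].

Left side: [I^-1 L^2 M T^-2]
Right side: [I^-2 L^2 M^2 T^-5]

The two sides have different dimensions, so the equation is NOT dimensionally consistent.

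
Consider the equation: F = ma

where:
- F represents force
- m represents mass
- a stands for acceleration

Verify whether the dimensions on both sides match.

Yes

F (force) has dimensions [L M T^-2].
m (mass) has dimensions [M].
a (acceleration) has dimensions [L T^-2].

Left side: [L M T^-2]
Right side: [L M T^-2]

Both sides have the same dimensions, so the equation is dimensionally consistent.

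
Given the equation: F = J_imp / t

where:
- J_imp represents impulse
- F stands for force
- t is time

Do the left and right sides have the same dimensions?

Yes

J_imp (impulse) has dimensions [L M T^-1].
F (force) has dimensions [L M T^-2].
t (time) has dimensions [T].

Left side: [L M T^-2]
Right side: [L M T^-2]

Both sides have the same dimensions, so the equation is dimensionally consistent.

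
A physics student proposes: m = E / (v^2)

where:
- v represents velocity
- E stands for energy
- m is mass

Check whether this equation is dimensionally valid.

Yes

v (velocity) has dimensions [L T^-1].
E (energy) has dimensions [L^2 M T^-2].
m (mass) has dimensions [M].

Left side: [M]
Right side: [M]

Both sides have the same dimensions, so the equation is dimensionally consistent.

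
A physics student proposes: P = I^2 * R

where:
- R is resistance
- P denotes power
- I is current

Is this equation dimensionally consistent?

Yes

R (resistance) has dimensions [I^-2 L^2 M T^-3].
P (power) has dimensions [L^2 M T^-3].
I (current) has dimensions [I].

Left side: [L^2 M T^-3]
Right side: [L^2 M T^-3]

Both sides have the same dimensions, so the equation is dimensionally consistent.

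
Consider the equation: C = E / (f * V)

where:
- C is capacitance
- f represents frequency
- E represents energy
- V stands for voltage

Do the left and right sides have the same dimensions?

No

C (capacitance) has dimensions [I^2 L^-2 M^-1 T^4].
f (frequency) has dimensions [T^-1].
E (energy) has dimensions [L^2 M T^-2].
V (voltage) has dimensions [I^-1 L^2 M T^-3].

Left side: [I^2 L^-2 M^-1 T^4]
Right side: [I T^2]

The two sides have different dimensions, so the equation is NOT dimensionally consistent.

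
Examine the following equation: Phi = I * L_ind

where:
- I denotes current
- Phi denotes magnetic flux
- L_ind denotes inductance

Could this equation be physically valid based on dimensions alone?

Yes

I (current) has dimensions [I].
Phi (magnetic flux) has dimensions [I^-1 L^2 M T^-2].
L_ind (inductance) has dimensions [I^-2 L^2 M T^-2].

Left side: [I^-1 L^2 M T^-2]
Right side: [I^-1 L^2 M T^-2]

Both sides have the same dimensions, so the equation is dimensionally consistent.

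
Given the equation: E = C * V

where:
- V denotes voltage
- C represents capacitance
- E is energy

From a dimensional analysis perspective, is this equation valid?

No

V (voltage) has dimensions [I^-1 L^2 M T^-3].
C (capacitance) has dimensions [I^2 L^-2 M^-1 T^4].
E (energy) has dimensions [L^2 M T^-2].

Left side: [L^2 M T^-2]
Right side: [I T]

The two sides have different dimensions, so the equation is NOT dimensionally consistent.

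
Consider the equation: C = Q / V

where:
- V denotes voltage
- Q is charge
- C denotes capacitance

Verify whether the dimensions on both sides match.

Yes

V (voltage) has dimensions [I^-1 L^2 M T^-3].
Q (charge) has dimensions [I T].
C (capacitance) has dimensions [I^2 L^-2 M^-1 T^4].

Left side: [I^2 L^-2 M^-1 T^4]
Right side: [I^2 L^-2 M^-1 T^4]

Both sides have the same dimensions, so the equation is dimensionally consistent.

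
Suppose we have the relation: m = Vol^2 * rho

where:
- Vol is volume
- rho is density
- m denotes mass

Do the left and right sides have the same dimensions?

No

Vol (volume) has dimensions [L^3].
rho (density) has dimensions [L^-3 M].
m (mass) has dimensions [M].

Left side: [M]
Right side: [L^3 M]

The two sides have different dimensions, so the equation is NOT dimensionally consistent.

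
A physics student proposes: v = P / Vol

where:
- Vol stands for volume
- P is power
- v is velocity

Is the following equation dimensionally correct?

No

Vol (volume) has dimensions [L^3].
P (power) has dimensions [L^2 M T^-3].
v (velocity) has dimensions [L T^-1].

Left side: [L T^-1]
Right side: [L^-1 M T^-3]

The two sides have different dimensions, so the equation is NOT dimensionally consistent.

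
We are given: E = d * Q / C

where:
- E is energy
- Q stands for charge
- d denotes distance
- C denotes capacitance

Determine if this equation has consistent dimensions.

No

E (energy) has dimensions [L^2 M T^-2].
Q (charge) has dimensions [I T].
d (distance) has dimensions [L].
C (capacitance) has dimensions [I^2 L^-2 M^-1 T^4].

Left side: [L^2 M T^-2]
Right side: [I^-1 L^3 M T^-3]

The two sides have different dimensions, so the equation is NOT dimensionally consistent.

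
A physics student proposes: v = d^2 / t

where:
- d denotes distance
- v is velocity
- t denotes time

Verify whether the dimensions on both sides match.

No

d (distance) has dimensions [L].
v (velocity) has dimensions [L T^-1].
t (time) has dimensions [T].

Left side: [L T^-1]
Right side: [L^2 T^-1]

The two sides have different dimensions, so the equation is NOT dimensionally consistent.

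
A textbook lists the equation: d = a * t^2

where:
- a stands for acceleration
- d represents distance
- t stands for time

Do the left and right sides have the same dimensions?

Yes

a (acceleration) has dimensions [L T^-2].
d (distance) has dimensions [L].
t (time) has dimensions [T].

Left side: [L]
Right side: [L]

Both sides have the same dimensions, so the equation is dimensionally consistent.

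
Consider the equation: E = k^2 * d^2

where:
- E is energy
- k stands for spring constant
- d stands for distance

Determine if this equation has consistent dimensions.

No

E (energy) has dimensions [L^2 M T^-2].
k (spring constant) has dimensions [M T^-2].
d (distance) has dimensions [L].

Left side: [L^2 M T^-2]
Right side: [L^2 M^2 T^-4]

The two sides have different dimensions, so the equation is NOT dimensionally consistent.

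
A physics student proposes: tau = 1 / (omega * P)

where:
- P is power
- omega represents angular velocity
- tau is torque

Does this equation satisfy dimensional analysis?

No

P (power) has dimensions [L^2 M T^-3].
omega (angular velocity) has dimensions [T^-1].
tau (torque) has dimensions [L^2 M T^-2].

Left side: [L^2 M T^-2]
Right side: [L^-2 M^-1 T^4]

The two sides have different dimensions, so the equation is NOT dimensionally consistent.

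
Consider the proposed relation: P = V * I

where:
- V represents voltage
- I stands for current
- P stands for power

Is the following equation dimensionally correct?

Yes

V (voltage) has dimensions [I^-1 L^2 M T^-3].
I (current) has dimensions [I].
P (power) has dimensions [L^2 M T^-3].

Left side: [L^2 M T^-3]
Right side: [L^2 M T^-3]

Both sides have the same dimensions, so the equation is dimensionally consistent.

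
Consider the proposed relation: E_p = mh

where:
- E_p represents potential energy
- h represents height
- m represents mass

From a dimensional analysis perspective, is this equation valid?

No

E_p (potential energy) has dimensions [L^2 M T^-2].
h (height) has dimensions [L].
m (mass) has dimensions [M].

Left side: [L^2 M T^-2]
Right side: [L M]

The two sides have different dimensions, so the equation is NOT dimensionally consistent.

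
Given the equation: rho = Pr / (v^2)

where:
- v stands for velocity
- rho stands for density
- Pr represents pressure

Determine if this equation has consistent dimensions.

Yes

v (velocity) has dimensions [L T^-1].
rho (density) has dimensions [L^-3 M].
Pr (pressure) has dimensions [L^-1 M T^-2].

Left side: [L^-3 M]
Right side: [L^-3 M]

Both sides have the same dimensions, so the equation is dimensionally consistent.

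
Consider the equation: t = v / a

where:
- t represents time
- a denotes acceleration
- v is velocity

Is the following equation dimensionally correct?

Yes

t (time) has dimensions [T].
a (acceleration) has dimensions [L T^-2].
v (velocity) has dimensions [L T^-1].

Left side: [T]
Right side: [T]

Both sides have the same dimensions, so the equation is dimensionally consistent.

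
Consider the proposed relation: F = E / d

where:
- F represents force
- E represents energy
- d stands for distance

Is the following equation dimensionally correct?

Yes

F (force) has dimensions [L M T^-2].
E (energy) has dimensions [L^2 M T^-2].
d (distance) has dimensions [L].

Left side: [L M T^-2]
Right side: [L M T^-2]

Both sides have the same dimensions, so the equation is dimensionally consistent.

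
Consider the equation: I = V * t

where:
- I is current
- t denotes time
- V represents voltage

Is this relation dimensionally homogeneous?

No

I (current) has dimensions [I].
t (time) has dimensions [T].
V (voltage) has dimensions [I^-1 L^2 M T^-3].

Left side: [I]
Right side: [I^-1 L^2 M T^-2]

The two sides have different dimensions, so the equation is NOT dimensionally consistent.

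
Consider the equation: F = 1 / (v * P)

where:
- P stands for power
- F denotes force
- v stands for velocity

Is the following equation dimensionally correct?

No

P (power) has dimensions [L^2 M T^-3].
F (force) has dimensions [L M T^-2].
v (velocity) has dimensions [L T^-1].

Left side: [L M T^-2]
Right side: [L^-3 M^-1 T^4]

The two sides have different dimensions, so the equation is NOT dimensionally consistent.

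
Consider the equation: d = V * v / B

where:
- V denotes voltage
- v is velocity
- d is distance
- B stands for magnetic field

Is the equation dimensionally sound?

No

V (voltage) has dimensions [I^-1 L^2 M T^-3].
v (velocity) has dimensions [L T^-1].
d (distance) has dimensions [L].
B (magnetic field) has dimensions [I^-1 M T^-2].

Left side: [L]
Right side: [L^3 T^-2]

The two sides have different dimensions, so the equation is NOT dimensionally consistent.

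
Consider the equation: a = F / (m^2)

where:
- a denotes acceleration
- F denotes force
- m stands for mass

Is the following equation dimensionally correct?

No

a (acceleration) has dimensions [L T^-2].
F (force) has dimensions [L M T^-2].
m (mass) has dimensions [M].

Left side: [L T^-2]
Right side: [L M^-1 T^-2]

The two sides have different dimensions, so the equation is NOT dimensionally consistent.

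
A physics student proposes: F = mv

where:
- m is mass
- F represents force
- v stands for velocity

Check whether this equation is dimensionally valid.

No

m (mass) has dimensions [M].
F (force) has dimensions [L M T^-2].
v (velocity) has dimensions [L T^-1].

Left side: [L M T^-2]
Right side: [L M T^-1]

The two sides have different dimensions, so the equation is NOT dimensionally consistent.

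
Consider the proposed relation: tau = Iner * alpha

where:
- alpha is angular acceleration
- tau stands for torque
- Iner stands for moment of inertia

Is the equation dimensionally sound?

Yes

alpha (angular acceleration) has dimensions [T^-2].
tau (torque) has dimensions [L^2 M T^-2].
Iner (moment of inertia) has dimensions [L^2 M].

Left side: [L^2 M T^-2]
Right side: [L^2 M T^-2]

Both sides have the same dimensions, so the equation is dimensionally consistent.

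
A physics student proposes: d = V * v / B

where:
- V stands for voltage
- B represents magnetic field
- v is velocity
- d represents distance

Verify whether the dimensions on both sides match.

No

V (voltage) has dimensions [I^-1 L^2 M T^-3].
B (magnetic field) has dimensions [I^-1 M T^-2].
v (velocity) has dimensions [L T^-1].
d (distance) has dimensions [L].

Left side: [L]
Right side: [L^3 T^-2]

The two sides have different dimensions, so the equation is NOT dimensionally consistent.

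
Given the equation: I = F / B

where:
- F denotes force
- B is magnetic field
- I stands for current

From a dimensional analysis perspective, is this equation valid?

No

F (force) has dimensions [L M T^-2].
B (magnetic field) has dimensions [I^-1 M T^-2].
I (current) has dimensions [I].

Left side: [I]
Right side: [I L]

The two sides have different dimensions, so the equation is NOT dimensionally consistent.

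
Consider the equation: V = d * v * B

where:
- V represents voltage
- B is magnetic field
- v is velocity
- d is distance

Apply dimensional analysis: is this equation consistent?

Yes

V (voltage) has dimensions [I^-1 L^2 M T^-3].
B (magnetic field) has dimensions [I^-1 M T^-2].
v (velocity) has dimensions [L T^-1].
d (distance) has dimensions [L].

Left side: [I^-1 L^2 M T^-3]
Right side: [I^-1 L^2 M T^-3]

Both sides have the same dimensions, so the equation is dimensionally consistent.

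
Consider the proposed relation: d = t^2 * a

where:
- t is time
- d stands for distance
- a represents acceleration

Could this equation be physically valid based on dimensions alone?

Yes

t (time) has dimensions [T].
d (distance) has dimensions [L].
a (acceleration) has dimensions [L T^-2].

Left side: [L]
Right side: [L]

Both sides have the same dimensions, so the equation is dimensionally consistent.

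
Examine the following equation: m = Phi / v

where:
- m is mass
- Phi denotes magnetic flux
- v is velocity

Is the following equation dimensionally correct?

No

m (mass) has dimensions [M].
Phi (magnetic flux) has dimensions [I^-1 L^2 M T^-2].
v (velocity) has dimensions [L T^-1].

Left side: [M]
Right side: [I^-1 L M T^-1]

The two sides have different dimensions, so the equation is NOT dimensionally consistent.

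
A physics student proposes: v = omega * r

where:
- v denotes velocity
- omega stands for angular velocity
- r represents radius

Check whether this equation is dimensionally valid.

Yes

v (velocity) has dimensions [L T^-1].
omega (angular velocity) has dimensions [T^-1].
r (radius) has dimensions [L].

Left side: [L T^-1]
Right side: [L T^-1]

Both sides have the same dimensions, so the equation is dimensionally consistent.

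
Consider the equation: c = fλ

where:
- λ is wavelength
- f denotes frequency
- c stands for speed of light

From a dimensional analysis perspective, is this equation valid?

Yes

λ (wavelength) has dimensions [L].
f (frequency) has dimensions [T^-1].
c (speed of light) has dimensions [L T^-1].

Left side: [L T^-1]
Right side: [L T^-1]

Both sides have the same dimensions, so the equation is dimensionally consistent.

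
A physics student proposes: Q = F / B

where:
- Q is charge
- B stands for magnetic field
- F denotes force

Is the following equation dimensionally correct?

No

Q (charge) has dimensions [I T].
B (magnetic field) has dimensions [I^-1 M T^-2].
F (force) has dimensions [L M T^-2].

Left side: [I T]
Right side: [I L]

The two sides have different dimensions, so the equation is NOT dimensionally consistent.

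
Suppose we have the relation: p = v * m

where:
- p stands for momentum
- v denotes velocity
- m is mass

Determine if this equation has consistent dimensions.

Yes

p (momentum) has dimensions [L M T^-1].
v (velocity) has dimensions [L T^-1].
m (mass) has dimensions [M].

Left side: [L M T^-1]
Right side: [L M T^-1]

Both sides have the same dimensions, so the equation is dimensionally consistent.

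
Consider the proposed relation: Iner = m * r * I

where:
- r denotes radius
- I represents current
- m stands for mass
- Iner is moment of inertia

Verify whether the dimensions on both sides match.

No

r (radius) has dimensions [L].
I (current) has dimensions [I].
m (mass) has dimensions [M].
Iner (moment of inertia) has dimensions [L^2 M].

Left side: [L^2 M]
Right side: [I L M]

The two sides have different dimensions, so the equation is NOT dimensionally consistent.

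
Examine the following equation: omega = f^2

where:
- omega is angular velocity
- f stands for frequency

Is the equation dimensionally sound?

No

omega (angular velocity) has dimensions [T^-1].
f (frequency) has dimensions [T^-1].

Left side: [T^-1]
Right side: [T^-2]

The two sides have different dimensions, so the equation is NOT dimensionally consistent.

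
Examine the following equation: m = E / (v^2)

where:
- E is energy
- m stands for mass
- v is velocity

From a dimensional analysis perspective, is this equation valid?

Yes

E (energy) has dimensions [L^2 M T^-2].
m (mass) has dimensions [M].
v (velocity) has dimensions [L T^-1].

Left side: [M]
Right side: [M]

Both sides have the same dimensions, so the equation is dimensionally consistent.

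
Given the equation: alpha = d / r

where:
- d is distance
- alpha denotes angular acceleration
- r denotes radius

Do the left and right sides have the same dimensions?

No

d (distance) has dimensions [L].
alpha (angular acceleration) has dimensions [T^-2].
r (radius) has dimensions [L].

Left side: [T^-2]
Right side: [dimensionless]

The two sides have different dimensions, so the equation is NOT dimensionally consistent.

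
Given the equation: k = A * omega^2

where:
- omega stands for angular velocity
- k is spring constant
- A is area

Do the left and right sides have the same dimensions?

No

omega (angular velocity) has dimensions [T^-1].
k (spring constant) has dimensions [M T^-2].
A (area) has dimensions [L^2].

Left side: [M T^-2]
Right side: [L^2 T^-2]

The two sides have different dimensions, so the equation is NOT dimensionally consistent.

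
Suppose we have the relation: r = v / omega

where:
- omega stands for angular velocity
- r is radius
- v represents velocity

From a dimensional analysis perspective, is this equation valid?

Yes

omega (angular velocity) has dimensions [T^-1].
r (radius) has dimensions [L].
v (velocity) has dimensions [L T^-1].

Left side: [L]
Right side: [L]

Both sides have the same dimensions, so the equation is dimensionally consistent.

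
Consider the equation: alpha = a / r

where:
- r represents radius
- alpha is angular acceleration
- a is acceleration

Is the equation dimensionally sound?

Yes

r (radius) has dimensions [L].
alpha (angular acceleration) has dimensions [T^-2].
a (acceleration) has dimensions [L T^-2].

Left side: [T^-2]
Right side: [T^-2]

Both sides have the same dimensions, so the equation is dimensionally consistent.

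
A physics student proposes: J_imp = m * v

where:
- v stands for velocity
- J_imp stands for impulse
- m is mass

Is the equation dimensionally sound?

Yes

v (velocity) has dimensions [L T^-1].
J_imp (impulse) has dimensions [L M T^-1].
m (mass) has dimensions [M].

Left side: [L M T^-1]
Right side: [L M T^-1]

Both sides have the same dimensions, so the equation is dimensionally consistent.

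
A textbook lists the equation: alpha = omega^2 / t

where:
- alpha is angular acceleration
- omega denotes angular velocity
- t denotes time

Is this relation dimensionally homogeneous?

No

alpha (angular acceleration) has dimensions [T^-2].
omega (angular velocity) has dimensions [T^-1].
t (time) has dimensions [T].

Left side: [T^-2]
Right side: [T^-3]

The two sides have different dimensions, so the equation is NOT dimensionally consistent.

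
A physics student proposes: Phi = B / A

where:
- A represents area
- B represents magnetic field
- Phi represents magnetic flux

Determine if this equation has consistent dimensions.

No

A (area) has dimensions [L^2].
B (magnetic field) has dimensions [I^-1 M T^-2].
Phi (magnetic flux) has dimensions [I^-1 L^2 M T^-2].

Left side: [I^-1 L^2 M T^-2]
Right side: [I^-1 L^-2 M T^-2]

The two sides have different dimensions, so the equation is NOT dimensionally consistent.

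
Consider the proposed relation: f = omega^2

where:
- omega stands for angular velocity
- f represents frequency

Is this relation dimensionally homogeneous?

No

omega (angular velocity) has dimensions [T^-1].
f (frequency) has dimensions [T^-1].

Left side: [T^-1]
Right side: [T^-2]

The two sides have different dimensions, so the equation is NOT dimensionally consistent.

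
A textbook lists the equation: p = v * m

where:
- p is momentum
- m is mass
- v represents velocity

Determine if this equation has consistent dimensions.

Yes

p (momentum) has dimensions [L M T^-1].
m (mass) has dimensions [M].
v (velocity) has dimensions [L T^-1].

Left side: [L M T^-1]
Right side: [L M T^-1]

Both sides have the same dimensions, so the equation is dimensionally consistent.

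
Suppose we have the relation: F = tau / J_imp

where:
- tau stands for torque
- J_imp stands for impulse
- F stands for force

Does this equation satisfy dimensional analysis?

No

tau (torque) has dimensions [L^2 M T^-2].
J_imp (impulse) has dimensions [L M T^-1].
F (force) has dimensions [L M T^-2].

Left side: [L M T^-2]
Right side: [L T^-1]

The two sides have different dimensions, so the equation is NOT dimensionally consistent.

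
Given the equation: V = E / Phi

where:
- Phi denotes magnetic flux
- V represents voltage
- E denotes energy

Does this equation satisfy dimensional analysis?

No

Phi (magnetic flux) has dimensions [I^-1 L^2 M T^-2].
V (voltage) has dimensions [I^-1 L^2 M T^-3].
E (energy) has dimensions [L^2 M T^-2].

Left side: [I^-1 L^2 M T^-3]
Right side: [I]

The two sides have different dimensions, so the equation is NOT dimensionally consistent.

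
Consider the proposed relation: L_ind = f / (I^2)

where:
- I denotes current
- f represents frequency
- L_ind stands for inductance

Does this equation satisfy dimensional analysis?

No

I (current) has dimensions [I].
f (frequency) has dimensions [T^-1].
L_ind (inductance) has dimensions [I^-2 L^2 M T^-2].

Left side: [I^-2 L^2 M T^-2]
Right side: [I^-2 T^-1]

The two sides have different dimensions, so the equation is NOT dimensionally consistent.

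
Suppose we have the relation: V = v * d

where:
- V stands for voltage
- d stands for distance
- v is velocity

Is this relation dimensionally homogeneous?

No

V (voltage) has dimensions [I^-1 L^2 M T^-3].
d (distance) has dimensions [L].
v (velocity) has dimensions [L T^-1].

Left side: [I^-1 L^2 M T^-3]
Right side: [L^2 T^-1]

The two sides have different dimensions, so the equation is NOT dimensionally consistent.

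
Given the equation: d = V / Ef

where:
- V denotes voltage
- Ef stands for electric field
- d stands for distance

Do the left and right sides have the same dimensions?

Yes

V (voltage) has dimensions [I^-1 L^2 M T^-3].
Ef (electric field) has dimensions [I^-1 L M T^-3].
d (distance) has dimensions [L].

Left side: [L]
Right side: [L]

Both sides have the same dimensions, so the equation is dimensionally consistent.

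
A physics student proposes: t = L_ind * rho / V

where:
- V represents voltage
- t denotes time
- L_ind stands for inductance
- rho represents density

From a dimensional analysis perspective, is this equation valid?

No

V (voltage) has dimensions [I^-1 L^2 M T^-3].
t (time) has dimensions [T].
L_ind (inductance) has dimensions [I^-2 L^2 M T^-2].
rho (density) has dimensions [L^-3 M].

Left side: [T]
Right side: [I^-1 L^-3 M T]

The two sides have different dimensions, so the equation is NOT dimensionally consistent.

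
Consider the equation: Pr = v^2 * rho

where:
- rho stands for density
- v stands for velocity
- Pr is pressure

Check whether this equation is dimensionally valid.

Yes

rho (density) has dimensions [L^-3 M].
v (velocity) has dimensions [L T^-1].
Pr (pressure) has dimensions [L^-1 M T^-2].

Left side: [L^-1 M T^-2]
Right side: [L^-1 M T^-2]

Both sides have the same dimensions, so the equation is dimensionally consistent.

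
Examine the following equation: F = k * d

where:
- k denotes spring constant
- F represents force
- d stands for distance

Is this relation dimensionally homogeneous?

Yes

k (spring constant) has dimensions [M T^-2].
F (force) has dimensions [L M T^-2].
d (distance) has dimensions [L].

Left side: [L M T^-2]
Right side: [L M T^-2]

Both sides have the same dimensions, so the equation is dimensionally consistent.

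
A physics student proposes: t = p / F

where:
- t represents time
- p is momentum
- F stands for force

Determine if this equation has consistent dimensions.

Yes

t (time) has dimensions [T].
p (momentum) has dimensions [L M T^-1].
F (force) has dimensions [L M T^-2].

Left side: [T]
Right side: [T]

Both sides have the same dimensions, so the equation is dimensionally consistent.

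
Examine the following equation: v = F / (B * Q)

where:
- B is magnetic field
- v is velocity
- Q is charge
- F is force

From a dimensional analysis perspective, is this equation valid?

Yes

B (magnetic field) has dimensions [I^-1 M T^-2].
v (velocity) has dimensions [L T^-1].
Q (charge) has dimensions [I T].
F (force) has dimensions [L M T^-2].

Left side: [L T^-1]
Right side: [L T^-1]

Both sides have the same dimensions, so the equation is dimensionally consistent.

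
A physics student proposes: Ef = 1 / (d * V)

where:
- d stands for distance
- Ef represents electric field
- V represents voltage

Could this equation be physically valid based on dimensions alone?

No

d (distance) has dimensions [L].
Ef (electric field) has dimensions [I^-1 L M T^-3].
V (voltage) has dimensions [I^-1 L^2 M T^-3].

Left side: [I^-1 L M T^-3]
Right side: [I L^-3 M^-1 T^3]

The two sides have different dimensions, so the equation is NOT dimensionally consistent.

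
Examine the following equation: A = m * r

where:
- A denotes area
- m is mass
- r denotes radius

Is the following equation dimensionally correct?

No

A (area) has dimensions [L^2].
m (mass) has dimensions [M].
r (radius) has dimensions [L].

Left side: [L^2]
Right side: [L M]

The two sides have different dimensions, so the equation is NOT dimensionally consistent.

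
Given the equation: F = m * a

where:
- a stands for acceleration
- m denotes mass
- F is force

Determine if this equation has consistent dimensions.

Yes

a (acceleration) has dimensions [L T^-2].
m (mass) has dimensions [M].
F (force) has dimensions [L M T^-2].

Left side: [L M T^-2]
Right side: [L M T^-2]

Both sides have the same dimensions, so the equation is dimensionally consistent.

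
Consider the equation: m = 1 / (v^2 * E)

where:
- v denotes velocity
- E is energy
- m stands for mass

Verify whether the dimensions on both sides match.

No

v (velocity) has dimensions [L T^-1].
E (energy) has dimensions [L^2 M T^-2].
m (mass) has dimensions [M].

Left side: [M]
Right side: [L^-4 M^-1 T^4]

The two sides have different dimensions, so the equation is NOT dimensionally consistent.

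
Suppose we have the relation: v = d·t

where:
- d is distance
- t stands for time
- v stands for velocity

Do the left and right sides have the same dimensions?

No

d (distance) has dimensions [L].
t (time) has dimensions [T].
v (velocity) has dimensions [L T^-1].

Left side: [L T^-1]
Right side: [L T]

The two sides have different dimensions, so the equation is NOT dimensionally consistent.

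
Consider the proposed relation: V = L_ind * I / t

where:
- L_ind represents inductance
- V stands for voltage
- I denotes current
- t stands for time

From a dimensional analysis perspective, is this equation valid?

Yes

L_ind (inductance) has dimensions [I^-2 L^2 M T^-2].
V (voltage) has dimensions [I^-1 L^2 M T^-3].
I (current) has dimensions [I].
t (time) has dimensions [T].

Left side: [I^-1 L^2 M T^-3]
Right side: [I^-1 L^2 M T^-3]

Both sides have the same dimensions, so the equation is dimensionally consistent.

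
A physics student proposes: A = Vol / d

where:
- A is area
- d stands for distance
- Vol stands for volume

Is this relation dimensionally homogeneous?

Yes

A (area) has dimensions [L^2].
d (distance) has dimensions [L].
Vol (volume) has dimensions [L^3].

Left side: [L^2]
Right side: [L^2]

Both sides have the same dimensions, so the equation is dimensionally consistent.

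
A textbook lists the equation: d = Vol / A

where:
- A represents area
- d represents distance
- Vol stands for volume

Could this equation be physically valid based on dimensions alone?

Yes

A (area) has dimensions [L^2].
d (distance) has dimensions [L].
Vol (volume) has dimensions [L^3].

Left side: [L]
Right side: [L]

Both sides have the same dimensions, so the equation is dimensionally consistent.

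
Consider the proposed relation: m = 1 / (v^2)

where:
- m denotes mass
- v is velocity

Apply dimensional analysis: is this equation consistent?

No

m (mass) has dimensions [M].
v (velocity) has dimensions [L T^-1].

Left side: [M]
Right side: [L^-2 T^2]

The two sides have different dimensions, so the equation is NOT dimensionally consistent.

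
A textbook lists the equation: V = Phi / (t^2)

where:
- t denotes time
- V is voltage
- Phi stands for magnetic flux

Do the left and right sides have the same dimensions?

No

t (time) has dimensions [T].
V (voltage) has dimensions [I^-1 L^2 M T^-3].
Phi (magnetic flux) has dimensions [I^-1 L^2 M T^-2].

Left side: [I^-1 L^2 M T^-3]
Right side: [I^-1 L^2 M T^-4]

The two sides have different dimensions, so the equation is NOT dimensionally consistent.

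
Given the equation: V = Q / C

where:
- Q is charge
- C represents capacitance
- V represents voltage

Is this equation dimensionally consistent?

Yes

Q (charge) has dimensions [I T].
C (capacitance) has dimensions [I^2 L^-2 M^-1 T^4].
V (voltage) has dimensions [I^-1 L^2 M T^-3].

Left side: [I^-1 L^2 M T^-3]
Right side: [I^-1 L^2 M T^-3]

Both sides have the same dimensions, so the equation is dimensionally consistent.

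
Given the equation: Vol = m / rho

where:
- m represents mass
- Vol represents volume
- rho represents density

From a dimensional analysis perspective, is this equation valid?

Yes

m (mass) has dimensions [M].
Vol (volume) has dimensions [L^3].
rho (density) has dimensions [L^-3 M].

Left side: [L^3]
Right side: [L^3]

Both sides have the same dimensions, so the equation is dimensionally consistent.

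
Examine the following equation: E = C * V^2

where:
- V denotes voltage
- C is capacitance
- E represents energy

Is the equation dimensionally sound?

Yes

V (voltage) has dimensions [I^-1 L^2 M T^-3].
C (capacitance) has dimensions [I^2 L^-2 M^-1 T^4].
E (energy) has dimensions [L^2 M T^-2].

Left side: [L^2 M T^-2]
Right side: [L^2 M T^-2]

Both sides have the same dimensions, so the equation is dimensionally consistent.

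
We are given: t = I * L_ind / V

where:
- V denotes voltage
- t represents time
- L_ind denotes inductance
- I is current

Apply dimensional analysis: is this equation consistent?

Yes

V (voltage) has dimensions [I^-1 L^2 M T^-3].
t (time) has dimensions [T].
L_ind (inductance) has dimensions [I^-2 L^2 M T^-2].
I (current) has dimensions [I].

Left side: [T]
Right side: [T]

Both sides have the same dimensions, so the equation is dimensionally consistent.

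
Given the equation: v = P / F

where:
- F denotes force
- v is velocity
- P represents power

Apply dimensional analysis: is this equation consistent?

Yes

F (force) has dimensions [L M T^-2].
v (velocity) has dimensions [L T^-1].
P (power) has dimensions [L^2 M T^-3].

Left side: [L T^-1]
Right side: [L T^-1]

Both sides have the same dimensions, so the equation is dimensionally consistent.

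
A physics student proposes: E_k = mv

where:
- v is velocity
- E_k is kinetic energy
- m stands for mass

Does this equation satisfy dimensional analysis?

No

v (velocity) has dimensions [L T^-1].
E_k (kinetic energy) has dimensions [L^2 M T^-2].
m (mass) has dimensions [M].

Left side: [L^2 M T^-2]
Right side: [L M T^-1]

The two sides have different dimensions, so the equation is NOT dimensionally consistent.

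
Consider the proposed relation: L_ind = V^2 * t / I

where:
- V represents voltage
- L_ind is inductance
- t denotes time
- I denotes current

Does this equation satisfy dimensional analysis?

No

V (voltage) has dimensions [I^-1 L^2 M T^-3].
L_ind (inductance) has dimensions [I^-2 L^2 M T^-2].
t (time) has dimensions [T].
I (current) has dimensions [I].

Left side: [I^-2 L^2 M T^-2]
Right side: [I^-3 L^4 M^2 T^-5]

The two sides have different dimensions, so the equation is NOT dimensionally consistent.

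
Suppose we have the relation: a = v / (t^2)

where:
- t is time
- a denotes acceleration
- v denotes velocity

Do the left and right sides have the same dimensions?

No

t (time) has dimensions [T].
a (acceleration) has dimensions [L T^-2].
v (velocity) has dimensions [L T^-1].

Left side: [L T^-2]
Right side: [L T^-3]

The two sides have different dimensions, so the equation is NOT dimensionally consistent.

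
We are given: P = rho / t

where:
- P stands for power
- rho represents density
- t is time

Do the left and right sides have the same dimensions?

No

P (power) has dimensions [L^2 M T^-3].
rho (density) has dimensions [L^-3 M].
t (time) has dimensions [T].

Left side: [L^2 M T^-3]
Right side: [L^-3 M T^-1]

The two sides have different dimensions, so the equation is NOT dimensionally consistent.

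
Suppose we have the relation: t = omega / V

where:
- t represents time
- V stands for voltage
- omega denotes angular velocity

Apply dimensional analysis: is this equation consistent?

No

t (time) has dimensions [T].
V (voltage) has dimensions [I^-1 L^2 M T^-3].
omega (angular velocity) has dimensions [T^-1].

Left side: [T]
Right side: [I L^-2 M^-1 T^2]

The two sides have different dimensions, so the equation is NOT dimensionally consistent.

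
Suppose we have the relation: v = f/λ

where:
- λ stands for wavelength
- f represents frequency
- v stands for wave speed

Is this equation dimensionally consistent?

No

λ (wavelength) has dimensions [L].
f (frequency) has dimensions [T^-1].
v (wave speed) has dimensions [L T^-1].

Left side: [L T^-1]
Right side: [L^-1 T^-1]

The two sides have different dimensions, so the equation is NOT dimensionally consistent.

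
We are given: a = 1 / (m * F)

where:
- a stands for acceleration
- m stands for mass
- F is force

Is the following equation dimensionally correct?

No

a (acceleration) has dimensions [L T^-2].
m (mass) has dimensions [M].
F (force) has dimensions [L M T^-2].

Left side: [L T^-2]
Right side: [L^-1 M^-2 T^2]

The two sides have different dimensions, so the equation is NOT dimensionally consistent.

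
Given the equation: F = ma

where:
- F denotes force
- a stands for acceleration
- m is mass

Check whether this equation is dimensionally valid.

Yes

F (force) has dimensions [L M T^-2].
a (acceleration) has dimensions [L T^-2].
m (mass) has dimensions [M].

Left side: [L M T^-2]
Right side: [L M T^-2]

Both sides have the same dimensions, so the equation is dimensionally consistent.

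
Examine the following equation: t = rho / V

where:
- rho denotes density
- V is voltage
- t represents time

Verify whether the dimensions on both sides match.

No

rho (density) has dimensions [L^-3 M].
V (voltage) has dimensions [I^-1 L^2 M T^-3].
t (time) has dimensions [T].

Left side: [T]
Right side: [I L^-5 T^3]

The two sides have different dimensions, so the equation is NOT dimensionally consistent.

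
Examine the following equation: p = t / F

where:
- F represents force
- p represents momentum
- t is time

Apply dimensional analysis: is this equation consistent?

No

F (force) has dimensions [L M T^-2].
p (momentum) has dimensions [L M T^-1].
t (time) has dimensions [T].

Left side: [L M T^-1]
Right side: [L^-1 M^-1 T^3]

The two sides have different dimensions, so the equation is NOT dimensionally consistent.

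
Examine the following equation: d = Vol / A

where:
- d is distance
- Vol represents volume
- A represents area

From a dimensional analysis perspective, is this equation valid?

Yes

d (distance) has dimensions [L].
Vol (volume) has dimensions [L^3].
A (area) has dimensions [L^2].

Left side: [L]
Right side: [L]

Both sides have the same dimensions, so the equation is dimensionally consistent.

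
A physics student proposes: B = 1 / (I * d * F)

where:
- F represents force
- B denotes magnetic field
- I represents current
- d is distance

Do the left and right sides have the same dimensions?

No

F (force) has dimensions [L M T^-2].
B (magnetic field) has dimensions [I^-1 M T^-2].
I (current) has dimensions [I].
d (distance) has dimensions [L].

Left side: [I^-1 M T^-2]
Right side: [I^-1 L^-2 M^-1 T^2]

The two sides have different dimensions, so the equation is NOT dimensionally consistent.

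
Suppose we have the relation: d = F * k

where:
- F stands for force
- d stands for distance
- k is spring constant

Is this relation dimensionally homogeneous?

No

F (force) has dimensions [L M T^-2].
d (distance) has dimensions [L].
k (spring constant) has dimensions [M T^-2].

Left side: [L]
Right side: [L M^2 T^-4]

The two sides have different dimensions, so the equation is NOT dimensionally consistent.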